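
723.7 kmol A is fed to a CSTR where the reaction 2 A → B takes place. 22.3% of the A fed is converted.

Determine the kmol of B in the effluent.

80.7 kmol

A reacted = 0.223 × 723.7 = 161.4 kmol; ν_A = −2, so ξ = 161.4/2 = 80.69 kmol.
Outlet amounts (n = n₀ + ν ξ):
  A: 723.7 − 2(80.69) = 562.3
  B: 0 + 1(80.69) = 80.69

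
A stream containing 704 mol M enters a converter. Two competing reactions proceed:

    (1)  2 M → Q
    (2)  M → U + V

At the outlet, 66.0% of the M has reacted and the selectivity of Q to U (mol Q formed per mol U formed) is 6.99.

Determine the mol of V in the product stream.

31 mol

Conversion of M: M consumed = 0.66 × 704 = 464.6 mol = 2ξ₁ + 1ξ₂.
Selectivity: 1ξ₁ / (1ξ₂) = 6.99 → ξ₁ = 6.99 ξ₂.
Substitute: (2·6.99 + 1) ξ₂ = 464.6 → ξ₂ = 31.02 mol, ξ₁ = 216.8 mol.
Outlet amounts (n = n₀ + Σ ν·ξ):
  M: 704 − 2(216.8) − 1(31.02) = 239.4
  Q: 0 + 1(216.8) = 216.8
  U: 0 + 1(31.02) = 31.02
  V: 0 + 1(31.02) = 31.02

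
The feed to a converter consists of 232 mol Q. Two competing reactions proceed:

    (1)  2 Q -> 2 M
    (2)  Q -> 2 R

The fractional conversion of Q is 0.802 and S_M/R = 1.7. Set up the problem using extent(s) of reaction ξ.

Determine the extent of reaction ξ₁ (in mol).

Conversion of Q: Q consumed = 0.802 × 232 = 186.1 mol = 2ξ₁ + 1ξ₂.
Selectivity: 2ξ₁ / (2ξ₂) = 1.7 → ξ₁ = 1.7 ξ₂.
Substitute: (2·1.7 + 1) ξ₂ = 186.1 → ξ₂ = 42.29 mol, ξ₁ = 71.89 mol.
Outlet amounts (n = n₀ + Σ ν·ξ):
  Q: 232 − 2(71.89) − 1(42.29) = 45.94
  M: 0 + 2(71.89) = 143.8
  R: 0 + 2(42.29) = 84.57

ξ₁ = 71.9 mol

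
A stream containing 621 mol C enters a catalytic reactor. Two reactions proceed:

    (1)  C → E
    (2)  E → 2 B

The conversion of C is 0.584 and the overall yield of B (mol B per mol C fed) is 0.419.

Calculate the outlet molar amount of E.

Conversion of C: C consumed = 1ξ₁ = 0.584 × 621 → ξ₁ = 362.7 mol.
Yield of B: 2ξ₂ / 621 = 0.419 → ξ₂ = 130.1 mol.
Outlet amounts (n = n₀ + Σ ν·ξ):
  C: 621 − 1(362.7) = 258.3
  E: 0 + 1(362.7) − 1(130.1) = 232.6
  B: 0 + 2(130.1) = 260.2

233 mol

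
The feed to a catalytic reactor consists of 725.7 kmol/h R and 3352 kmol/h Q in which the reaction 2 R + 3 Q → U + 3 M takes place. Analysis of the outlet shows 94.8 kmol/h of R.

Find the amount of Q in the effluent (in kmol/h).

For R: n = n₀ − 2ξ → 94.8 = 725.7 − 2ξ, giving ξ = 315.5 kmol/h.
Outlet amounts (n = n₀ + ν ξ):
  R: 725.7 − 2(315.5) = 94.8
  Q: 3352 − 3(315.5) = 2406
  U: 0 + 1(315.5) = 315.5
  M: 0 + 3(315.5) = 946.4

2410 kmol/h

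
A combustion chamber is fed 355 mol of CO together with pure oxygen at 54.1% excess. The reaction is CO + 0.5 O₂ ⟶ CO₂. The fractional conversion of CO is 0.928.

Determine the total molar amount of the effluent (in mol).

Stoichiometric O₂ = 0.5 × 355 = 177.5 mol; O₂ fed = 177.5 × 1.541 = 273.5 mol.
Fuel reacted = 0.928 × 355 → ξ = 329.4 mol.
Outlet (n = n₀ + ν ξ):
  CO: 355 − 1(329.4) = 25.56
  O₂: 273.5 − 0.5(329.4) = 108.8
  CO₂: 0 + 1(329.4) = 329.4
Total out = 25.56 + 108.8 + 329.4 = 463.8 mol.

464 mol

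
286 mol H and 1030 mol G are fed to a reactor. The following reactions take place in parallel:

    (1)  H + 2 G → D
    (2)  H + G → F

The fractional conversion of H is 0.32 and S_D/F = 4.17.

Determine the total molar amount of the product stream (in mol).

Conversion of H: H consumed = 0.32 × 286 = 91.52 mol = 1ξ₁ + 1ξ₂.
Selectivity: 1ξ₁ / (1ξ₂) = 4.17 → ξ₁ = 4.17 ξ₂.
Substitute: (1·4.17 + 1) ξ₂ = 91.52 → ξ₂ = 17.7 mol, ξ₁ = 73.82 mol.
Outlet amounts (n = n₀ + Σ ν·ξ):
  H: 286 − 1(73.82) − 1(17.7) = 194.5
  G: 1030 − 2(73.82) − 1(17.7) = 864.7
  D: 0 + 1(73.82) = 73.82
  F: 0 + 1(17.7) = 17.7
Total out = 194.5 + 864.7 + 73.82 + 17.7 = 1151 mol.

1150 mol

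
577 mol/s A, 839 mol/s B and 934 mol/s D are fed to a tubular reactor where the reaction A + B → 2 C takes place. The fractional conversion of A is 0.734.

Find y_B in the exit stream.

A reacted = 0.734 × 577 = 423.5 mol/s; ν_A = −1, so ξ = 423.5/1 = 423.5 mol/s.
Outlet amounts (n = n₀ + ν ξ):
  A: 577 − 1(423.5) = 153.5
  B: 839 − 1(423.5) = 415.5
  C: 0 + 2(423.5) = 847
  D: 934 (inert)
Total out = 2350 mol/s; y_B = 415.5 / 2350 = 0.1768.

0.177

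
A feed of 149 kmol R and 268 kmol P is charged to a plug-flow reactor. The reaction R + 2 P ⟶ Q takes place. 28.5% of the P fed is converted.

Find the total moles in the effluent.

P reacted = 0.285 × 268 = 76.38 kmol; ν_P = −2, so ξ = 76.38/2 = 38.19 kmol.
Outlet amounts (n = n₀ + ν ξ):
  R: 149 − 1(38.19) = 110.8
  P: 268 − 2(38.19) = 191.6
  Q: 0 + 1(38.19) = 38.19
Total out = 110.8 + 191.6 + 38.19 = 340.6 kmol.

341 kmol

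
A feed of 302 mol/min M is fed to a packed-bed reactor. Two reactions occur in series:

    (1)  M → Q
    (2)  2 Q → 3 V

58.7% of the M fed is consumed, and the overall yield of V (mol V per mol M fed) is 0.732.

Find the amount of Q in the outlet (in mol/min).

Conversion of M: M consumed = 1ξ₁ = 0.587 × 302 → ξ₁ = 177.3 mol/min.
Yield of V: 3ξ₂ / 302 = 0.732 → ξ₂ = 73.69 mol/min.
Outlet amounts (n = n₀ + Σ ν·ξ):
  M: 302 − 1(177.3) = 124.7
  Q: 0 + 1(177.3) − 2(73.69) = 29.9
  V: 0 + 3(73.69) = 221.1

29.9 mol/min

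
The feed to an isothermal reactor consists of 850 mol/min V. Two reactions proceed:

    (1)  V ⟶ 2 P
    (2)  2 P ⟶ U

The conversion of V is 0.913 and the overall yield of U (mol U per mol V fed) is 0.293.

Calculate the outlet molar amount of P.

Conversion of V: V consumed = 1ξ₁ = 0.913 × 850 → ξ₁ = 776.1 mol/min.
Yield of U: 1ξ₂ / 850 = 0.293 → ξ₂ = 249 mol/min.
Outlet amounts (n = n₀ + Σ ν·ξ):
  V: 850 − 1(776.1) = 73.95
  P: 0 + 2(776.1) − 2(249) = 1054
  U: 0 + 1(249) = 249

1050 mol/min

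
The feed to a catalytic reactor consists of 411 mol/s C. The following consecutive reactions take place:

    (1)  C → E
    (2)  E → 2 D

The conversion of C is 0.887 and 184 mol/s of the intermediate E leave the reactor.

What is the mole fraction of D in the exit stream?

0.61

Conversion of C: C consumed = 1ξ₁ = 0.887 × 411 → ξ₁ = 364.6 mol/s.
E balance: n_E = 0 + 1ξ₁ − 1ξ₂ = 184 → ξ₂ = (1·364.6 − 184)/1 = 180.6 mol/s.
Outlet amounts (n = n₀ + Σ ν·ξ):
  C: 411 − 1(364.6) = 46.44
  E: 0 + 1(364.6) − 1(180.6) = 184
  D: 0 + 2(180.6) = 361.1
Total out = 591.6 mol/s; y_D = 361.1 / 591.6 = 0.6104.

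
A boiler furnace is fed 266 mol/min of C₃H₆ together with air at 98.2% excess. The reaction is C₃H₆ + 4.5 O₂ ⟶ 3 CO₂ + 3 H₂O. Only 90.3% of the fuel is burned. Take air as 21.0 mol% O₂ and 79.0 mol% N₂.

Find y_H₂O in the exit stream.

0.0617

Stoichiometric O₂ = 4.5 × 266 = 1197 mol/min; O₂ fed = 1197 × 1.982 = 2372 mol/min.
N₂ fed = 2372 × 79/21 = 8925 mol/min.
Fuel reacted = 0.903 × 266 → ξ = 240.2 mol/min.
Outlet (n = n₀ + ν ξ):
  C₃H₆: 266 − 1(240.2) = 25.8
  O₂: 2372 − 4.5(240.2) = 1292
  N₂: 8925 (inert)
  CO₂: 0 + 3(240.2) = 720.6
  H₂O: 0 + 3(240.2) = 720.6
Total out = 11680 mol/min; y_H₂O = 720.6 / 11680 = 0.06168.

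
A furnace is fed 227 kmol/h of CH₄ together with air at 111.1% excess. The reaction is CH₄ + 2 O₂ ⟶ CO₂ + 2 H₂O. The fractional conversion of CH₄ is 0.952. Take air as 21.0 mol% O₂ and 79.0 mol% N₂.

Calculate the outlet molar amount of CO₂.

Stoichiometric O₂ = 2 × 227 = 454 kmol/h; O₂ fed = 454 × 2.111 = 958.4 kmol/h.
N₂ fed = 958.4 × 79/21 = 3605 kmol/h.
Fuel reacted = 0.952 × 227 → ξ = 216.1 kmol/h.
Outlet (n = n₀ + ν ξ):
  CH₄: 227 − 1(216.1) = 10.9
  O₂: 958.4 − 2(216.1) = 526.2
  N₂: 3605 (inert)
  CO₂: 0 + 1(216.1) = 216.1
  H₂O: 0 + 2(216.1) = 432.2

216 kmol/h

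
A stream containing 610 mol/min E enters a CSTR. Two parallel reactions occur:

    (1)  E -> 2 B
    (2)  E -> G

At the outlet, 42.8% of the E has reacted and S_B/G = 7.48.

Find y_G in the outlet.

0.0675

Conversion of E: E consumed = 0.428 × 610 = 261.1 mol/min = 1ξ₁ + 1ξ₂.
Selectivity: 2ξ₁ / (1ξ₂) = 7.48 → ξ₁ = 3.74 ξ₂.
Substitute: (1·3.74 + 1) ξ₂ = 261.1 → ξ₂ = 55.08 mol/min, ξ₁ = 206 mol/min.
Outlet amounts (n = n₀ + Σ ν·ξ):
  E: 610 − 1(206) − 1(55.08) = 348.9
  B: 0 + 2(206) = 412
  G: 0 + 1(55.08) = 55.08
Total out = 816 mol/min; y_G = 55.08 / 816 = 0.0675.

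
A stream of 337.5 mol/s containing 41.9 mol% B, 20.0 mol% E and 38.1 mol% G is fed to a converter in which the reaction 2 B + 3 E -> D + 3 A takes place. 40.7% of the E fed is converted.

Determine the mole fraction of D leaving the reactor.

E reacted = 0.407 × 67.5 = 27.47 mol/s; ν_E = −3, so ξ = 27.47/3 = 9.157 mol/s.
Outlet amounts (n = n₀ + ν ξ):
  B: 141.4 − 2(9.157) = 123.1
  E: 67.5 − 3(9.157) = 40.03
  D: 0 + 1(9.157) = 9.157
  A: 0 + 3(9.157) = 27.47
  G: 128.6 (inert)
Total out = 328.3 mol/s; y_D = 9.157 / 328.3 = 0.02789.

0.0279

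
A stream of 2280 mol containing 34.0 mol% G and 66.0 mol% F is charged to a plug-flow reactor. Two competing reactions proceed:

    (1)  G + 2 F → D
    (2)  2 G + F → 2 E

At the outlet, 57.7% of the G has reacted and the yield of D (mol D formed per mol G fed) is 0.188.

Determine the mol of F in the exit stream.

Yield of D: 1ξ₁ / 775.2 = 0.188 → ξ₁ = 145.7 mol.
Conversion of G: 1ξ₁ + 2ξ₂ = 0.577 × 775.2 = 447.3 → ξ₂ = 150.8 mol.
Outlet amounts (n = n₀ + Σ ν·ξ):
  G: 775.2 − 1(145.7) − 2(150.8) = 327.9
  F: 1505 − 2(145.7) − 1(150.8) = 1063
  D: 0 + 1(145.7) = 145.7
  E: 0 + 2(150.8) = 301.6

1060 mol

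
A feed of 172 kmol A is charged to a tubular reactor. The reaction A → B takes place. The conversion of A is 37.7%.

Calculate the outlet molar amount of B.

64.8 kmol

A reacted = 0.377 × 172 = 64.84 kmol; ν_A = −1, so ξ = 64.84/1 = 64.84 kmol.
Outlet amounts (n = n₀ + ν ξ):
  A: 172 − 1(64.84) = 107.2
  B: 0 + 1(64.84) = 64.84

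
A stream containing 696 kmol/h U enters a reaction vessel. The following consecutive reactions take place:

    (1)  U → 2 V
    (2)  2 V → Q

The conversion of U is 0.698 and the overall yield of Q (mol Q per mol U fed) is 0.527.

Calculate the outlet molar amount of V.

Conversion of U: U consumed = 1ξ₁ = 0.698 × 696 → ξ₁ = 485.8 kmol/h.
Yield of Q: 1ξ₂ / 696 = 0.527 → ξ₂ = 366.8 kmol/h.
Outlet amounts (n = n₀ + Σ ν·ξ):
  U: 696 − 1(485.8) = 210.2
  V: 0 + 2(485.8) − 2(366.8) = 238
  Q: 0 + 1(366.8) = 366.8

238 kmol/h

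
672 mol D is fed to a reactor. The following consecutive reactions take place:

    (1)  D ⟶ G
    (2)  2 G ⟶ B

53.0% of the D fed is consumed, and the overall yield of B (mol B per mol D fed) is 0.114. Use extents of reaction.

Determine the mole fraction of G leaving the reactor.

Conversion of D: D consumed = 1ξ₁ = 0.53 × 672 → ξ₁ = 356.2 mol.
Yield of B: 1ξ₂ / 672 = 0.114 → ξ₂ = 76.61 mol.
Outlet amounts (n = n₀ + Σ ν·ξ):
  D: 672 − 1(356.2) = 315.8
  G: 0 + 1(356.2) − 2(76.61) = 202.9
  B: 0 + 1(76.61) = 76.61
Total out = 595.4 mol; y_G = 202.9 / 595.4 = 0.3409.

0.341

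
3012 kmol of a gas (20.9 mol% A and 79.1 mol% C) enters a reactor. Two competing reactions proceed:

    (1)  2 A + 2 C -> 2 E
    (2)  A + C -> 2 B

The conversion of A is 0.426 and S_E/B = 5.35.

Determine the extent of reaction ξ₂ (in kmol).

Conversion of A: A consumed = 0.426 × 629.5 = 268.2 kmol = 2ξ₁ + 1ξ₂.
Selectivity: 2ξ₁ / (2ξ₂) = 5.35 → ξ₁ = 5.35 ξ₂.
Substitute: (2·5.35 + 1) ξ₂ = 268.2 → ξ₂ = 22.92 kmol, ξ₁ = 122.6 kmol.
Outlet amounts (n = n₀ + Σ ν·ξ):
  A: 629.5 − 2(122.6) − 1(22.92) = 361.3
  C: 2382 − 2(122.6) − 1(22.92) = 2114
  E: 0 + 2(122.6) = 245.2
  B: 0 + 2(22.92) = 45.84

ξ₂ = 22.9 kmol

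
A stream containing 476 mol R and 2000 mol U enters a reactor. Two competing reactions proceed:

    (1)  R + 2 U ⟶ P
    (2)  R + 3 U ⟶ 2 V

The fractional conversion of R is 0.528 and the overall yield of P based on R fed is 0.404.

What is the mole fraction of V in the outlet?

0.0598

Yield of P: 1ξ₁ / 476 = 0.404 → ξ₁ = 192.3 mol.
Conversion of R: 1ξ₁ + 1ξ₂ = 0.528 × 476 = 251.3 → ξ₂ = 59.02 mol.
Outlet amounts (n = n₀ + Σ ν·ξ):
  R: 476 − 1(192.3) − 1(59.02) = 224.7
  U: 2000 − 2(192.3) − 3(59.02) = 1438
  P: 0 + 1(192.3) = 192.3
  V: 0 + 2(59.02) = 118
Total out = 1973 mol; y_V = 118 / 1973 = 0.05982.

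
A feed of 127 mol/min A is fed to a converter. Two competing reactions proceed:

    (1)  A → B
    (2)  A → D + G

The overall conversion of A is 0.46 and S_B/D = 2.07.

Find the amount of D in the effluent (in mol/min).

19 mol/min

Conversion of A: A consumed = 0.46 × 127 = 58.42 mol/min = 1ξ₁ + 1ξ₂.
Selectivity: 1ξ₁ / (1ξ₂) = 2.07 → ξ₁ = 2.07 ξ₂.
Substitute: (1·2.07 + 1) ξ₂ = 58.42 → ξ₂ = 19.03 mol/min, ξ₁ = 39.39 mol/min.
Outlet amounts (n = n₀ + Σ ν·ξ):
  A: 127 − 1(39.39) − 1(19.03) = 68.58
  B: 0 + 1(39.39) = 39.39
  D: 0 + 1(19.03) = 19.03
  G: 0 + 1(19.03) = 19.03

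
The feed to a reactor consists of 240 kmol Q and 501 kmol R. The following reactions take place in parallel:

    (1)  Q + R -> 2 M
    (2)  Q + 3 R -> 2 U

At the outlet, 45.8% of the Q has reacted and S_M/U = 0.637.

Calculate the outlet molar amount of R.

257 kmol

Conversion of Q: Q consumed = 0.458 × 240 = 109.9 kmol = 1ξ₁ + 1ξ₂.
Selectivity: 2ξ₁ / (2ξ₂) = 0.637 → ξ₁ = 0.637 ξ₂.
Substitute: (1·0.637 + 1) ξ₂ = 109.9 → ξ₂ = 67.15 kmol, ξ₁ = 42.77 kmol.
Outlet amounts (n = n₀ + Σ ν·ξ):
  Q: 240 − 1(42.77) − 1(67.15) = 130.1
  R: 501 − 1(42.77) − 3(67.15) = 256.8
  M: 0 + 2(42.77) = 85.55
  U: 0 + 2(67.15) = 134.3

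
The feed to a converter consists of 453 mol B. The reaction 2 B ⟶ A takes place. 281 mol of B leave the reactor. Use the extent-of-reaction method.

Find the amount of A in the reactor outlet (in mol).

86 mol

For B: n = n₀ − 2ξ → 281 = 453 − 2ξ, giving ξ = 86 mol.
Outlet amounts (n = n₀ + ν ξ):
  B: 453 − 2(86) = 281
  A: 0 + 1(86) = 86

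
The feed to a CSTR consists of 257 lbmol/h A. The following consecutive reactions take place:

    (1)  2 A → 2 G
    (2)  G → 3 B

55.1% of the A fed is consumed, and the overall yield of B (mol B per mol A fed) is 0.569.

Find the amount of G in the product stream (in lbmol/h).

Conversion of A: A consumed = 2ξ₁ = 0.551 × 257 → ξ₁ = 70.8 lbmol/h.
Yield of B: 3ξ₂ / 257 = 0.569 → ξ₂ = 48.74 lbmol/h.
Outlet amounts (n = n₀ + Σ ν·ξ):
  A: 257 − 2(70.8) = 115.4
  G: 0 + 2(70.8) − 1(48.74) = 92.86
  B: 0 + 3(48.74) = 146.2

92.9 lbmol/h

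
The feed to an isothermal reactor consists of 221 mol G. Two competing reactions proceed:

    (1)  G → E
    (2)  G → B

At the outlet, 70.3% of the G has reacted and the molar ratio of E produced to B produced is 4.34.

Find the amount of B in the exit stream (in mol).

Conversion of G: G consumed = 0.703 × 221 = 155.4 mol = 1ξ₁ + 1ξ₂.
Selectivity: 1ξ₁ / (1ξ₂) = 4.34 → ξ₁ = 4.34 ξ₂.
Substitute: (1·4.34 + 1) ξ₂ = 155.4 → ξ₂ = 29.09 mol, ξ₁ = 126.3 mol.
Outlet amounts (n = n₀ + Σ ν·ξ):
  G: 221 − 1(126.3) − 1(29.09) = 65.64
  E: 0 + 1(126.3) = 126.3
  B: 0 + 1(29.09) = 29.09

29.1 mol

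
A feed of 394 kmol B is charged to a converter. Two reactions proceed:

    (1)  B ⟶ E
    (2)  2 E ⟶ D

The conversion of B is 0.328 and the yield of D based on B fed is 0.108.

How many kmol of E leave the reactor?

44.1 kmol

Conversion of B: B consumed = 1ξ₁ = 0.328 × 394 → ξ₁ = 129.2 kmol.
Yield of D: 1ξ₂ / 394 = 0.108 → ξ₂ = 42.55 kmol.
Outlet amounts (n = n₀ + Σ ν·ξ):
  B: 394 − 1(129.2) = 264.8
  E: 0 + 1(129.2) − 2(42.55) = 44.13
  D: 0 + 1(42.55) = 42.55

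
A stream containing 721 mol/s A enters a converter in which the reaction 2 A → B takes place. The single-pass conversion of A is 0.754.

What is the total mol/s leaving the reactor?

A reacted = 0.754 × 721 = 543.6 mol/s; ν_A = −2, so ξ = 543.6/2 = 271.8 mol/s.
Outlet amounts (n = n₀ + ν ξ):
  A: 721 − 2(271.8) = 177.4
  B: 0 + 1(271.8) = 271.8
Total out = 177.4 + 271.8 = 449.2 mol/s.

449 mol/s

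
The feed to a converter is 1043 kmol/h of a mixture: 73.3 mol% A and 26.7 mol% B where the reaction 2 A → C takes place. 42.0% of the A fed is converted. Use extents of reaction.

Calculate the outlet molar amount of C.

161 kmol/h

A reacted = 0.42 × 764.5 = 321.1 kmol/h; ν_A = −2, so ξ = 321.1/2 = 160.5 kmol/h.
Outlet amounts (n = n₀ + ν ξ):
  A: 764.5 − 2(160.5) = 443.4
  C: 0 + 1(160.5) = 160.5
  B: 278.5 (inert)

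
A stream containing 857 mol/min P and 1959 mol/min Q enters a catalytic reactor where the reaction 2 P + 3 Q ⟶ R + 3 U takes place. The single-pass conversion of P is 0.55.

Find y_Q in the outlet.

0.485

P reacted = 0.55 × 857 = 471.4 mol/min; ν_P = −2, so ξ = 471.4/2 = 235.7 mol/min.
Outlet amounts (n = n₀ + ν ξ):
  P: 857 − 2(235.7) = 385.6
  Q: 1959 − 3(235.7) = 1252
  R: 0 + 1(235.7) = 235.7
  U: 0 + 3(235.7) = 707
Total out = 2580 mol/min; y_Q = 1252 / 2580 = 0.4852.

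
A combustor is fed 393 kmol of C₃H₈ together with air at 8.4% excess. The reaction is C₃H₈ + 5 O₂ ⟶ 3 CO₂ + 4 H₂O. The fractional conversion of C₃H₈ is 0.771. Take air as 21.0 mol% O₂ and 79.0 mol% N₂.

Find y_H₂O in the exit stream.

Stoichiometric O₂ = 5 × 393 = 1965 kmol; O₂ fed = 1965 × 1.084 = 2130 kmol.
N₂ fed = 2130 × 79/21 = 8013 kmol.
Fuel reacted = 0.771 × 393 → ξ = 303 kmol.
Outlet (n = n₀ + ν ξ):
  C₃H₈: 393 − 1(303) = 90
  O₂: 2130 − 5(303) = 615
  N₂: 8013 (inert)
  CO₂: 0 + 3(303) = 909
  H₂O: 0 + 4(303) = 1212
Total out = 10840 kmol; y_H₂O = 1212 / 10840 = 0.1118.

0.112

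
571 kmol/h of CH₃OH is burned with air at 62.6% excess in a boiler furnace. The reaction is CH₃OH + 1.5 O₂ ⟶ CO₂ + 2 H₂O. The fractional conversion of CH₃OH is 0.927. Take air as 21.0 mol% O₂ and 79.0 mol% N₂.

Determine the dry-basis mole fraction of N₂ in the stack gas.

0.817

Stoichiometric O₂ = 1.5 × 571 = 856.5 kmol/h; O₂ fed = 856.5 × 1.626 = 1393 kmol/h.
N₂ fed = 1393 × 79/21 = 5239 kmol/h.
Fuel reacted = 0.927 × 571 → ξ = 529.3 kmol/h.
Outlet (n = n₀ + ν ξ):
  CH₃OH: 571 − 1(529.3) = 41.68
  O₂: 1393 − 1.5(529.3) = 598.7
  N₂: 5239 (inert)
  CO₂: 0 + 1(529.3) = 529.3
  H₂O: 0 + 2(529.3) = 1059
Dry total = 6409 kmol/h; y_N₂ (dry) = 5239 / 6409 = 0.8175.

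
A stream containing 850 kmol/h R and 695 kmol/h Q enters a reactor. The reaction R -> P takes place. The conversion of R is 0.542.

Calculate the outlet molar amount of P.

R reacted = 0.542 × 850 = 460.7 kmol/h; ν_R = −1, so ξ = 460.7/1 = 460.7 kmol/h.
Outlet amounts (n = n₀ + ν ξ):
  R: 850 − 1(460.7) = 389.3
  P: 0 + 1(460.7) = 460.7
  Q: 695 (inert)

461 kmol/h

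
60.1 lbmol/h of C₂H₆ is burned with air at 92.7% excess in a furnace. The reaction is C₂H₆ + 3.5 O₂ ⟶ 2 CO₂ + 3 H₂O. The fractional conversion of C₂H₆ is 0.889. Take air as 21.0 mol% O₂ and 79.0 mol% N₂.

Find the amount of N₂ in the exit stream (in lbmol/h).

1520 lbmol/h

Stoichiometric O₂ = 3.5 × 60.1 = 210.3 lbmol/h; O₂ fed = 210.3 × 1.927 = 405.3 lbmol/h.
N₂ fed = 405.3 × 79/21 = 1525 lbmol/h.
Fuel reacted = 0.889 × 60.1 → ξ = 53.43 lbmol/h.
Outlet (n = n₀ + ν ξ):
  C₂H₆: 60.1 − 1(53.43) = 6.671
  O₂: 405.3 − 3.5(53.43) = 218.3
  N₂: 1525 (inert)
  CO₂: 0 + 2(53.43) = 106.9
  H₂O: 0 + 3(53.43) = 160.3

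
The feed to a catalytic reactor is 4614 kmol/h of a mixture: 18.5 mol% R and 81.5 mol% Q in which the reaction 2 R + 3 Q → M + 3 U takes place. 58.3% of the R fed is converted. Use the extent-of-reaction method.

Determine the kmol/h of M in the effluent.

249 kmol/h

R reacted = 0.583 × 853.6 = 497.6 kmol/h; ν_R = −2, so ξ = 497.6/2 = 248.8 kmol/h.
Outlet amounts (n = n₀ + ν ξ):
  R: 853.6 − 2(248.8) = 355.9
  Q: 3760 − 3(248.8) = 3014
  M: 0 + 1(248.8) = 248.8
  U: 0 + 3(248.8) = 746.5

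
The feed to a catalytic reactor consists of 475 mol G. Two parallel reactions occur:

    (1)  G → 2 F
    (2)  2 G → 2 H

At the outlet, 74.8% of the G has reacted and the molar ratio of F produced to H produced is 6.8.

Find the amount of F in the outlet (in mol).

Conversion of G: G consumed = 0.748 × 475 = 355.3 mol = 1ξ₁ + 2ξ₂.
Selectivity: 2ξ₁ / (2ξ₂) = 6.8 → ξ₁ = 6.8 ξ₂.
Substitute: (1·6.8 + 2) ξ₂ = 355.3 → ξ₂ = 40.38 mol, ξ₁ = 274.6 mol.
Outlet amounts (n = n₀ + Σ ν·ξ):
  G: 475 − 1(274.6) − 2(40.38) = 119.7
  F: 0 + 2(274.6) = 549.1
  H: 0 + 2(40.38) = 80.75

549 mol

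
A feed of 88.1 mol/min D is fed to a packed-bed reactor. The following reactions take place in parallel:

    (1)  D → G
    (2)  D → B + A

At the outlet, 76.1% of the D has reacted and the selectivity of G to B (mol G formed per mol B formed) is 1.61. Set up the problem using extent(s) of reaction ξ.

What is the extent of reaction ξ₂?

ξ₂ = 25.7 mol/min

Conversion of D: D consumed = 0.761 × 88.1 = 67.04 mol/min = 1ξ₁ + 1ξ₂.
Selectivity: 1ξ₁ / (1ξ₂) = 1.61 → ξ₁ = 1.61 ξ₂.
Substitute: (1·1.61 + 1) ξ₂ = 67.04 → ξ₂ = 25.69 mol/min, ξ₁ = 41.36 mol/min.
Outlet amounts (n = n₀ + Σ ν·ξ):
  D: 88.1 − 1(41.36) − 1(25.69) = 21.06
  G: 0 + 1(41.36) = 41.36
  B: 0 + 1(25.69) = 25.69
  A: 0 + 1(25.69) = 25.69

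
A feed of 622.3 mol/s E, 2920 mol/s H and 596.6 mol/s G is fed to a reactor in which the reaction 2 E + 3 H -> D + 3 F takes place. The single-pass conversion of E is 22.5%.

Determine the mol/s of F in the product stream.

210 mol/s

E reacted = 0.225 × 622.3 = 140 mol/s; ν_E = −2, so ξ = 140/2 = 70.01 mol/s.
Outlet amounts (n = n₀ + ν ξ):
  E: 622.3 − 2(70.01) = 482.3
  H: 2920 − 3(70.01) = 2710
  D: 0 + 1(70.01) = 70.01
  F: 0 + 3(70.01) = 210
  G: 596.6 (inert)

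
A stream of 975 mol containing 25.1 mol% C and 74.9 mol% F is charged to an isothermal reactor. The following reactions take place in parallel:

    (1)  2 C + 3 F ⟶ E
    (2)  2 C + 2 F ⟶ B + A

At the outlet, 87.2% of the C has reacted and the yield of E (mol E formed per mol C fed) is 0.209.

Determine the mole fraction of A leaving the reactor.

0.0843

Yield of E: 1ξ₁ / 244.7 = 0.209 → ξ₁ = 51.15 mol.
Conversion of C: 2ξ₁ + 2ξ₂ = 0.872 × 244.7 = 213.4 → ξ₂ = 55.55 mol.
Outlet amounts (n = n₀ + Σ ν·ξ):
  C: 244.7 − 2(51.15) − 2(55.55) = 31.32
  F: 730.3 − 3(51.15) − 2(55.55) = 465.7
  E: 0 + 1(51.15) = 51.15
  B: 0 + 1(55.55) = 55.55
  A: 0 + 1(55.55) = 55.55
Total out = 659.3 mol; y_A = 55.55 / 659.3 = 0.08426.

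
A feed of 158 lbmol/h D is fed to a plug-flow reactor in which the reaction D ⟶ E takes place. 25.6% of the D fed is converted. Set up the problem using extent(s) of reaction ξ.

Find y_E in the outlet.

D reacted = 0.256 × 158 = 40.45 lbmol/h; ν_D = −1, so ξ = 40.45/1 = 40.45 lbmol/h.
Outlet amounts (n = n₀ + ν ξ):
  D: 158 − 1(40.45) = 117.6
  E: 0 + 1(40.45) = 40.45
Total out = 158 lbmol/h; y_E = 40.45 / 158 = 0.256.

0.256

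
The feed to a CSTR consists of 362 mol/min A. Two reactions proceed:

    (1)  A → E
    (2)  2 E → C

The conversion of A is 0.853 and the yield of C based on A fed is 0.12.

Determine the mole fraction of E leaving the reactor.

0.697

Conversion of A: A consumed = 1ξ₁ = 0.853 × 362 → ξ₁ = 308.8 mol/min.
Yield of C: 1ξ₂ / 362 = 0.12 → ξ₂ = 43.44 mol/min.
Outlet amounts (n = n₀ + Σ ν·ξ):
  A: 362 − 1(308.8) = 53.21
  E: 0 + 1(308.8) − 2(43.44) = 221.9
  C: 0 + 1(43.44) = 43.44
Total out = 318.6 mol/min; y_E = 221.9 / 318.6 = 0.6966.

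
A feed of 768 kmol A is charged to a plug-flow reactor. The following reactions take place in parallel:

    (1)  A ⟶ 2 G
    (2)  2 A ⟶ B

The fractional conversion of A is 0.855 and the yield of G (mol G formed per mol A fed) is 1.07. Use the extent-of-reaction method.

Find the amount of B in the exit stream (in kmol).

Yield of G: 2ξ₁ / 768 = 1.07 → ξ₁ = 410.9 kmol.
Conversion of A: 1ξ₁ + 2ξ₂ = 0.855 × 768 = 656.6 → ξ₂ = 122.9 kmol.
Outlet amounts (n = n₀ + Σ ν·ξ):
  A: 768 − 1(410.9) − 2(122.9) = 111.4
  G: 0 + 2(410.9) = 821.8
  B: 0 + 1(122.9) = 122.9

123 kmol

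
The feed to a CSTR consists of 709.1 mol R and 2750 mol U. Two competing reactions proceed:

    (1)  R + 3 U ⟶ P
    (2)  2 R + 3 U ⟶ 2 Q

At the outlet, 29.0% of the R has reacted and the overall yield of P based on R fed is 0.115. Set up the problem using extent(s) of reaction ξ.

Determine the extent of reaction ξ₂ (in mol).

Yield of P: 1ξ₁ / 709.1 = 0.115 → ξ₁ = 81.55 mol.
Conversion of R: 1ξ₁ + 2ξ₂ = 0.29 × 709.1 = 205.6 → ξ₂ = 62.05 mol.
Outlet amounts (n = n₀ + Σ ν·ξ):
  R: 709.1 − 1(81.55) − 2(62.05) = 503.5
  U: 2750 − 3(81.55) − 3(62.05) = 2319
  P: 0 + 1(81.55) = 81.55
  Q: 0 + 2(62.05) = 124.1

ξ₂ = 62 mol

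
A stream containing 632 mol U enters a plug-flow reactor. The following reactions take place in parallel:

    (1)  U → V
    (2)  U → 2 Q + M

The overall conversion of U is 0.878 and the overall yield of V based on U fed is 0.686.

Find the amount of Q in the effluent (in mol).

Yield of V: 1ξ₁ / 632 = 0.686 → ξ₁ = 433.6 mol.
Conversion of U: 1ξ₁ + 1ξ₂ = 0.878 × 632 = 554.9 → ξ₂ = 121.3 mol.
Outlet amounts (n = n₀ + Σ ν·ξ):
  U: 632 − 1(433.6) − 1(121.3) = 77.1
  V: 0 + 1(433.6) = 433.6
  Q: 0 + 2(121.3) = 242.7
  M: 0 + 1(121.3) = 121.3

243 mol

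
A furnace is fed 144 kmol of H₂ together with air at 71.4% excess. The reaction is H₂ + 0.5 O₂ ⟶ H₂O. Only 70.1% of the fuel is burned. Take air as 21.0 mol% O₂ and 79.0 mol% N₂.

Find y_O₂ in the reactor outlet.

0.107

Stoichiometric O₂ = 0.5 × 144 = 72 kmol; O₂ fed = 72 × 1.714 = 123.4 kmol.
N₂ fed = 123.4 × 79/21 = 464.2 kmol.
Fuel reacted = 0.701 × 144 → ξ = 100.9 kmol.
Outlet (n = n₀ + ν ξ):
  H₂: 144 − 1(100.9) = 43.06
  O₂: 123.4 − 0.5(100.9) = 72.94
  N₂: 464.2 (inert)
  H₂O: 0 + 1(100.9) = 100.9
Total out = 681.2 kmol; y_O₂ = 72.94 / 681.2 = 0.1071.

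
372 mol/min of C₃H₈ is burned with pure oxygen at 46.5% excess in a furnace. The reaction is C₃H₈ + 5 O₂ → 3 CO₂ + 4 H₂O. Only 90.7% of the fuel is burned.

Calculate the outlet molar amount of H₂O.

Stoichiometric O₂ = 5 × 372 = 1860 mol/min; O₂ fed = 1860 × 1.465 = 2725 mol/min.
Fuel reacted = 0.907 × 372 → ξ = 337.4 mol/min.
Outlet (n = n₀ + ν ξ):
  C₃H₈: 372 − 1(337.4) = 34.6
  O₂: 2725 − 5(337.4) = 1038
  CO₂: 0 + 3(337.4) = 1012
  H₂O: 0 + 4(337.4) = 1350

1350 mol/min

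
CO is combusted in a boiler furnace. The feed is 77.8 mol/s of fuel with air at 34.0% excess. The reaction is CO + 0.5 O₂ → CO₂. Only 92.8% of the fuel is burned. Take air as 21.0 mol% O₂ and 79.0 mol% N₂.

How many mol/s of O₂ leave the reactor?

16 mol/s

Stoichiometric O₂ = 0.5 × 77.8 = 38.9 mol/s; O₂ fed = 38.9 × 1.340 = 52.13 mol/s.
N₂ fed = 52.13 × 79/21 = 196.1 mol/s.
Fuel reacted = 0.928 × 77.8 → ξ = 72.2 mol/s.
Outlet (n = n₀ + ν ξ):
  CO: 77.8 − 1(72.2) = 5.602
  O₂: 52.13 − 0.5(72.2) = 16.03
  N₂: 196.1 (inert)
  CO₂: 0 + 1(72.2) = 72.2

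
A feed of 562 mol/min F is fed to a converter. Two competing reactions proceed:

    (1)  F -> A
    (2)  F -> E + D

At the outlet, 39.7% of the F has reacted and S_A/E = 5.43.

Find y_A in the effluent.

Conversion of F: F consumed = 0.397 × 562 = 223.1 mol/min = 1ξ₁ + 1ξ₂.
Selectivity: 1ξ₁ / (1ξ₂) = 5.43 → ξ₁ = 5.43 ξ₂.
Substitute: (1·5.43 + 1) ξ₂ = 223.1 → ξ₂ = 34.7 mol/min, ξ₁ = 188.4 mol/min.
Outlet amounts (n = n₀ + Σ ν·ξ):
  F: 562 − 1(188.4) − 1(34.7) = 338.9
  A: 0 + 1(188.4) = 188.4
  E: 0 + 1(34.7) = 34.7
  D: 0 + 1(34.7) = 34.7
Total out = 596.7 mol/min; y_A = 188.4 / 596.7 = 0.3158.

0.316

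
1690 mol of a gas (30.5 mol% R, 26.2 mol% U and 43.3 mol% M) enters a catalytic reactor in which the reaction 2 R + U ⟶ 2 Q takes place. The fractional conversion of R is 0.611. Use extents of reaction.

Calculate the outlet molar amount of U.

R reacted = 0.611 × 515.5 = 314.9 mol; ν_R = −2, so ξ = 314.9/2 = 157.5 mol.
Outlet amounts (n = n₀ + ν ξ):
  R: 515.5 − 2(157.5) = 200.5
  U: 442.8 − 1(157.5) = 285.3
  Q: 0 + 2(157.5) = 314.9
  M: 731.8 (inert)

285 mol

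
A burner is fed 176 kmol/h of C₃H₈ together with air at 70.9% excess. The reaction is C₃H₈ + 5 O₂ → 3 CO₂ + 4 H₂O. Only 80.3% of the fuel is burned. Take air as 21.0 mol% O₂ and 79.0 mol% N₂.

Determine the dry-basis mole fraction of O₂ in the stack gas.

Stoichiometric O₂ = 5 × 176 = 880 kmol/h; O₂ fed = 880 × 1.709 = 1504 kmol/h.
N₂ fed = 1504 × 79/21 = 5658 kmol/h.
Fuel reacted = 0.803 × 176 → ξ = 141.3 kmol/h.
Outlet (n = n₀ + ν ξ):
  C₃H₈: 176 − 1(141.3) = 34.67
  O₂: 1504 − 5(141.3) = 797.3
  N₂: 5658 (inert)
  CO₂: 0 + 3(141.3) = 424
  H₂O: 0 + 4(141.3) = 565.3
Dry total = 6914 kmol/h; y_O₂ (dry) = 797.3 / 6914 = 0.1153.

0.115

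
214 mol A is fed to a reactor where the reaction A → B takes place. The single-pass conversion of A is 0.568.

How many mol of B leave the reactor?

122 mol

A reacted = 0.568 × 214 = 121.6 mol; ν_A = −1, so ξ = 121.6/1 = 121.6 mol.
Outlet amounts (n = n₀ + ν ξ):
  A: 214 − 1(121.6) = 92.45
  B: 0 + 1(121.6) = 121.6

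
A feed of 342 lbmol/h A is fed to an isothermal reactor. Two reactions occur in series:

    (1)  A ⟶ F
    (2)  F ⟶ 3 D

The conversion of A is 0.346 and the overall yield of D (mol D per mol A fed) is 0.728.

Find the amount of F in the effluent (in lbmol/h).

Conversion of A: A consumed = 1ξ₁ = 0.346 × 342 → ξ₁ = 118.3 lbmol/h.
Yield of D: 3ξ₂ / 342 = 0.728 → ξ₂ = 82.99 lbmol/h.
Outlet amounts (n = n₀ + Σ ν·ξ):
  A: 342 − 1(118.3) = 223.7
  F: 0 + 1(118.3) − 1(82.99) = 35.34
  D: 0 + 3(82.99) = 249

35.3 lbmol/h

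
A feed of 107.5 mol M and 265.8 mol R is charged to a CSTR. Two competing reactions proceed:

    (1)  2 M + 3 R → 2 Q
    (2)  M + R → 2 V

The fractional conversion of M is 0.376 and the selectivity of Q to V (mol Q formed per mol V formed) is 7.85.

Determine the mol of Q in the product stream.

Conversion of M: M consumed = 0.376 × 107.5 = 40.42 mol = 2ξ₁ + 1ξ₂.
Selectivity: 2ξ₁ / (2ξ₂) = 7.85 → ξ₁ = 7.85 ξ₂.
Substitute: (2·7.85 + 1) ξ₂ = 40.42 → ξ₂ = 2.42 mol, ξ₁ = 19 mol.
Outlet amounts (n = n₀ + Σ ν·ξ):
  M: 107.5 − 2(19) − 1(2.42) = 67.08
  R: 265.8 − 3(19) − 1(2.42) = 206.4
  Q: 0 + 2(19) = 38
  V: 0 + 2(2.42) = 4.841

38 mol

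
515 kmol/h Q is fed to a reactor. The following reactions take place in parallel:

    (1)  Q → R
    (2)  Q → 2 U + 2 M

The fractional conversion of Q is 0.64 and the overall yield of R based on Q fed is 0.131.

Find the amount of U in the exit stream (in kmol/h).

Yield of R: 1ξ₁ / 515 = 0.131 → ξ₁ = 67.47 kmol/h.
Conversion of Q: 1ξ₁ + 1ξ₂ = 0.64 × 515 = 329.6 → ξ₂ = 262.1 kmol/h.
Outlet amounts (n = n₀ + Σ ν·ξ):
  Q: 515 − 1(67.47) − 1(262.1) = 185.4
  R: 0 + 1(67.47) = 67.47
  U: 0 + 2(262.1) = 524.3
  M: 0 + 2(262.1) = 524.3

524 kmol/h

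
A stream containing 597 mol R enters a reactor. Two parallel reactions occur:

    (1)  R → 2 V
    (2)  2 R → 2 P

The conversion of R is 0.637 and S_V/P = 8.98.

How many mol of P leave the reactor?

69.3 mol

Conversion of R: R consumed = 0.637 × 597 = 380.3 mol = 1ξ₁ + 2ξ₂.
Selectivity: 2ξ₁ / (2ξ₂) = 8.98 → ξ₁ = 8.98 ξ₂.
Substitute: (1·8.98 + 2) ξ₂ = 380.3 → ξ₂ = 34.63 mol, ξ₁ = 311 mol.
Outlet amounts (n = n₀ + Σ ν·ξ):
  R: 597 − 1(311) − 2(34.63) = 216.7
  V: 0 + 2(311) = 622
  P: 0 + 2(34.63) = 69.27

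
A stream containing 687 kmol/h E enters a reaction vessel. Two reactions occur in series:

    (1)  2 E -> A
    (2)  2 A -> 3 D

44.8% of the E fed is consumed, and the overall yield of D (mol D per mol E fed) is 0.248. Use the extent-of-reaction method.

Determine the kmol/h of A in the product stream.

Conversion of E: E consumed = 2ξ₁ = 0.448 × 687 → ξ₁ = 153.9 kmol/h.
Yield of D: 3ξ₂ / 687 = 0.248 → ξ₂ = 56.79 kmol/h.
Outlet amounts (n = n₀ + Σ ν·ξ):
  E: 687 − 2(153.9) = 379.2
  A: 0 + 1(153.9) − 2(56.79) = 40.3
  D: 0 + 3(56.79) = 170.4

40.3 kmol/h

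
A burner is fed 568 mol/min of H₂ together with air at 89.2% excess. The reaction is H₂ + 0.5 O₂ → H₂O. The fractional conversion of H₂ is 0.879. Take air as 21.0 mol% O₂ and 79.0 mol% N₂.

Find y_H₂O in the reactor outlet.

Stoichiometric O₂ = 0.5 × 568 = 284 mol/min; O₂ fed = 284 × 1.892 = 537.3 mol/min.
N₂ fed = 537.3 × 79/21 = 2021 mol/min.
Fuel reacted = 0.879 × 568 → ξ = 499.3 mol/min.
Outlet (n = n₀ + ν ξ):
  H₂: 568 − 1(499.3) = 68.73
  O₂: 537.3 − 0.5(499.3) = 287.7
  N₂: 2021 (inert)
  H₂O: 0 + 1(499.3) = 499.3
Total out = 2877 mol/min; y_H₂O = 499.3 / 2877 = 0.1735.

0.174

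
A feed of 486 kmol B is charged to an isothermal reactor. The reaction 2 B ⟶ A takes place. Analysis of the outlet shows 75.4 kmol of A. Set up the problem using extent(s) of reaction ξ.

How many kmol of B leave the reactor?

For A: n = n₀ + 1ξ → 75.4 = 0 + 1ξ, giving ξ = 75.4 kmol.
Outlet amounts (n = n₀ + ν ξ):
  B: 486 − 2(75.4) = 335.2
  A: 0 + 1(75.4) = 75.4

335 kmol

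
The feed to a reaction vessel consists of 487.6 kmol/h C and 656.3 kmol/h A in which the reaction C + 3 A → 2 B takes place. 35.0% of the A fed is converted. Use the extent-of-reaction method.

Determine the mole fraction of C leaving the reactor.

A reacted = 0.35 × 656.3 = 229.7 kmol/h; ν_A = −3, so ξ = 229.7/3 = 76.57 kmol/h.
Outlet amounts (n = n₀ + ν ξ):
  C: 487.6 − 1(76.57) = 411
  A: 656.3 − 3(76.57) = 426.6
  B: 0 + 2(76.57) = 153.1
Total out = 990.8 kmol/h; y_C = 411 / 990.8 = 0.4149.

0.415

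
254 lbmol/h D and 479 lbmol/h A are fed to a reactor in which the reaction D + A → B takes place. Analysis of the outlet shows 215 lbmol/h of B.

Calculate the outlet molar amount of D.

39 lbmol/h

For B: n = n₀ + 1ξ → 215 = 0 + 1ξ, giving ξ = 215 lbmol/h.
Outlet amounts (n = n₀ + ν ξ):
  D: 254 − 1(215) = 39
  A: 479 − 1(215) = 264
  B: 0 + 1(215) = 215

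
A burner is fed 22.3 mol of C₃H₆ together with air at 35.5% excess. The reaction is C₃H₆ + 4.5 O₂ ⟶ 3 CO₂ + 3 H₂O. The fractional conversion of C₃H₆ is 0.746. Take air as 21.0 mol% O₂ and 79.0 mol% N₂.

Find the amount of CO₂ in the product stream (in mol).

Stoichiometric O₂ = 4.5 × 22.3 = 100.4 mol; O₂ fed = 100.4 × 1.355 = 136 mol.
N₂ fed = 136 × 79/21 = 511.5 mol.
Fuel reacted = 0.746 × 22.3 → ξ = 16.64 mol.
Outlet (n = n₀ + ν ξ):
  C₃H₆: 22.3 − 1(16.64) = 5.664
  O₂: 136 − 4.5(16.64) = 61.11
  N₂: 511.5 (inert)
  CO₂: 0 + 3(16.64) = 49.91
  H₂O: 0 + 3(16.64) = 49.91

49.9 mol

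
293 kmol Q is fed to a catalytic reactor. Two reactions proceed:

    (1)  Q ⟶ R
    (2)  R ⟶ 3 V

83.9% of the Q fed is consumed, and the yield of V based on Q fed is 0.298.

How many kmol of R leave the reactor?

217 kmol

Conversion of Q: Q consumed = 1ξ₁ = 0.839 × 293 → ξ₁ = 245.8 kmol.
Yield of V: 3ξ₂ / 293 = 0.298 → ξ₂ = 29.1 kmol.
Outlet amounts (n = n₀ + Σ ν·ξ):
  Q: 293 − 1(245.8) = 47.17
  R: 0 + 1(245.8) − 1(29.1) = 216.7
  V: 0 + 3(29.1) = 87.31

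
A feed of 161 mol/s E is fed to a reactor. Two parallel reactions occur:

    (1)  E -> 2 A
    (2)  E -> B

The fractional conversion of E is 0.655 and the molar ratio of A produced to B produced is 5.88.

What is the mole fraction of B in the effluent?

0.112

Conversion of E: E consumed = 0.655 × 161 = 105.5 mol/s = 1ξ₁ + 1ξ₂.
Selectivity: 2ξ₁ / (1ξ₂) = 5.88 → ξ₁ = 2.94 ξ₂.
Substitute: (1·2.94 + 1) ξ₂ = 105.5 → ξ₂ = 26.77 mol/s, ξ₁ = 78.69 mol/s.
Outlet amounts (n = n₀ + Σ ν·ξ):
  E: 161 − 1(78.69) − 1(26.77) = 55.55
  A: 0 + 2(78.69) = 157.4
  B: 0 + 1(26.77) = 26.77
Total out = 239.7 mol/s; y_B = 26.77 / 239.7 = 0.1117.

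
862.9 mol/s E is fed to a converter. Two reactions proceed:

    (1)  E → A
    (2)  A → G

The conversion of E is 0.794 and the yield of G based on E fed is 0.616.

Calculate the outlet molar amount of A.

154 mol/s

Conversion of E: E consumed = 1ξ₁ = 0.794 × 862.9 → ξ₁ = 685.1 mol/s.
Yield of G: 1ξ₂ / 862.9 = 0.616 → ξ₂ = 531.5 mol/s.
Outlet amounts (n = n₀ + Σ ν·ξ):
  E: 862.9 − 1(685.1) = 177.8
  A: 0 + 1(685.1) − 1(531.5) = 153.6
  G: 0 + 1(531.5) = 531.5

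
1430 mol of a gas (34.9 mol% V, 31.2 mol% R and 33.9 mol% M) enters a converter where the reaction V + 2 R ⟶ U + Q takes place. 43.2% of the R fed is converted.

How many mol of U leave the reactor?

96.4 mol

R reacted = 0.432 × 446.2 = 192.7 mol; ν_R = −2, so ξ = 192.7/2 = 96.37 mol.
Outlet amounts (n = n₀ + ν ξ):
  V: 499.1 − 1(96.37) = 402.7
  R: 446.2 − 2(96.37) = 253.4
  U: 0 + 1(96.37) = 96.37
  Q: 0 + 1(96.37) = 96.37
  M: 484.8 (inert)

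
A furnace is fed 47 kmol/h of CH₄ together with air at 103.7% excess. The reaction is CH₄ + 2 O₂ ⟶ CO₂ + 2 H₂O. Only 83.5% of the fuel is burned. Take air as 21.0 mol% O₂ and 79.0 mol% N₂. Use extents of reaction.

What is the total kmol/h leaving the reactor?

959 kmol/h

Stoichiometric O₂ = 2 × 47 = 94 kmol/h; O₂ fed = 94 × 2.037 = 191.5 kmol/h.
N₂ fed = 191.5 × 79/21 = 720.3 kmol/h.
Fuel reacted = 0.835 × 47 → ξ = 39.24 kmol/h.
Outlet (n = n₀ + ν ξ):
  CH₄: 47 − 1(39.24) = 7.755
  O₂: 191.5 − 2(39.24) = 113
  N₂: 720.3 (inert)
  CO₂: 0 + 1(39.24) = 39.24
  H₂O: 0 + 2(39.24) = 78.49
Total out = 7.755 + 113 + 720.3 + 39.24 + 78.49 = 958.8 kmol/h.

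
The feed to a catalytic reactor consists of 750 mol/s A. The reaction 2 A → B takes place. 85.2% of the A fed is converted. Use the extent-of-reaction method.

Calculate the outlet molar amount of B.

A reacted = 0.852 × 750 = 639 mol/s; ν_A = −2, so ξ = 639/2 = 319.5 mol/s.
Outlet amounts (n = n₀ + ν ξ):
  A: 750 − 2(319.5) = 111
  B: 0 + 1(319.5) = 319.5

320 mol/s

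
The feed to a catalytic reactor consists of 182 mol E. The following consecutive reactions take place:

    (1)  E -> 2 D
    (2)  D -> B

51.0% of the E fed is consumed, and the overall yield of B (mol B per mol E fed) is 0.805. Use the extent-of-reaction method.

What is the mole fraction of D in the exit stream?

0.142

Conversion of E: E consumed = 1ξ₁ = 0.51 × 182 → ξ₁ = 92.82 mol.
Yield of B: 1ξ₂ / 182 = 0.805 → ξ₂ = 146.5 mol.
Outlet amounts (n = n₀ + Σ ν·ξ):
  E: 182 − 1(92.82) = 89.18
  D: 0 + 2(92.82) − 1(146.5) = 39.13
  B: 0 + 1(146.5) = 146.5
Total out = 274.8 mol; y_D = 39.13 / 274.8 = 0.1424.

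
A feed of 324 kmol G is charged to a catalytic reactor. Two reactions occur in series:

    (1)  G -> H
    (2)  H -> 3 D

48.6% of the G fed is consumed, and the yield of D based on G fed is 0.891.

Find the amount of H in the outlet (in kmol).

Conversion of G: G consumed = 1ξ₁ = 0.486 × 324 → ξ₁ = 157.5 kmol.
Yield of D: 3ξ₂ / 324 = 0.891 → ξ₂ = 96.23 kmol.
Outlet amounts (n = n₀ + Σ ν·ξ):
  G: 324 − 1(157.5) = 166.5
  H: 0 + 1(157.5) − 1(96.23) = 61.24
  D: 0 + 3(96.23) = 288.7

61.2 kmol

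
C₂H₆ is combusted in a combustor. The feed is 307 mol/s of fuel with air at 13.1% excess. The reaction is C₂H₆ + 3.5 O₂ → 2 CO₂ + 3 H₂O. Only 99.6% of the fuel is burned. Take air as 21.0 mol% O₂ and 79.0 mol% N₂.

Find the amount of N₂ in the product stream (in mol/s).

4570 mol/s

Stoichiometric O₂ = 3.5 × 307 = 1074 mol/s; O₂ fed = 1074 × 1.131 = 1215 mol/s.
N₂ fed = 1215 × 79/21 = 4572 mol/s.
Fuel reacted = 0.996 × 307 → ξ = 305.8 mol/s.
Outlet (n = n₀ + ν ξ):
  C₂H₆: 307 − 1(305.8) = 1.228
  O₂: 1215 − 3.5(305.8) = 145.1
  N₂: 4572 (inert)
  CO₂: 0 + 2(305.8) = 611.5
  H₂O: 0 + 3(305.8) = 917.3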